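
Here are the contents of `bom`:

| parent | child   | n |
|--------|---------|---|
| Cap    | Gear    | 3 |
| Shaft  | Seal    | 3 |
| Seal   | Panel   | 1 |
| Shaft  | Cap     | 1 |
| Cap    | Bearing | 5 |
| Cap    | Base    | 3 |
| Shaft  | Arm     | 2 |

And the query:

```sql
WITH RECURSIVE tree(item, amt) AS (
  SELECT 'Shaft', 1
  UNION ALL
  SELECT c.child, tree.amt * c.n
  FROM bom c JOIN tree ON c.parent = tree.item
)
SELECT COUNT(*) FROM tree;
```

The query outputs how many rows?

Base: (Shaft, amt=1).
Iteration 1: components of {Shaft} -> Arm = 1*2 = 2, Cap = 1*1 = 1, Seal = 1*3 = 3.
Iteration 2: components of {Arm,Cap,Seal} -> Base = 1*3 = 3, Bearing = 1*5 = 5, Gear = 1*3 = 3, Panel = 3*1 = 3.
Iteration 3: no further components; recursion stops.
Total rows emitted: 8.

8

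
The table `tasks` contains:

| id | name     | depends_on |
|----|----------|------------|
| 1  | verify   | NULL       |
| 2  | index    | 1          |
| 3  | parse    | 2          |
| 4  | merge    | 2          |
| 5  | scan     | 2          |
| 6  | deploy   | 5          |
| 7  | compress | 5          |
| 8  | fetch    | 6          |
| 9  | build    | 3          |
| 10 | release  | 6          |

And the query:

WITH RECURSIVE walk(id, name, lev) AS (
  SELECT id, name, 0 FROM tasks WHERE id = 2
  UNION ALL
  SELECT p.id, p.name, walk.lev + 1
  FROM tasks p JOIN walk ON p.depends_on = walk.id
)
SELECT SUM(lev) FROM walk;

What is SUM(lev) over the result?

15

Base: id=2 (index) at lev 0.
Iteration 1: rows with depends_on in {2} -> parse (id 3, lev 1), merge (id 4, lev 1), scan (id 5, lev 1).
Iteration 2: rows with depends_on in {3,4,5} -> deploy (id 6, lev 2), compress (id 7, lev 2), build (id 9, lev 2).
Iteration 3: rows with depends_on in {6,7,9} -> fetch (id 8, lev 3), release (id 10, lev 3).
Iteration 4: no rows with depends_on in {8,10}; recursion stops.
SUM(lev) = 0 + 1 + 1 + 1 + 2 + 2 + 2 + 3 + 3 = 15.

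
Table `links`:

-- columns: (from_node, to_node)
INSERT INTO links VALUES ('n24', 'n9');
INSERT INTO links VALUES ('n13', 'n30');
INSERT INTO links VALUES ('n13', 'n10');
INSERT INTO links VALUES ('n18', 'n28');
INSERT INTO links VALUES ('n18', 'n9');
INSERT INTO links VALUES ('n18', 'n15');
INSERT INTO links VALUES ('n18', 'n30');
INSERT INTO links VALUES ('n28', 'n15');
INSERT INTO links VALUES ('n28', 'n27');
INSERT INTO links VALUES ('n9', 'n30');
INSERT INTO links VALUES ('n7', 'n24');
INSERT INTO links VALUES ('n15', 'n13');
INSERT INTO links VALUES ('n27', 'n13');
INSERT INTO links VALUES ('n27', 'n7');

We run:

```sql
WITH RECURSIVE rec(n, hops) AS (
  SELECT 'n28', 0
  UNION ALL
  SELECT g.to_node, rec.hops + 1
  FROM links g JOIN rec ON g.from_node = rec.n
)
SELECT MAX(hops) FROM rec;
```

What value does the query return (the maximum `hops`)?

5

Base: (n28, hops=0).
Iteration 1: edges from {n28} -> (n15, hops=1), (n27, hops=1).
Iteration 2: edges from {n15,n27} -> (n13, hops=2) x2, (n7, hops=2). [UNION ALL keeps all 3 new rows, including repeats]
Iteration 3: edges from {n13,n7} -> (n10, hops=3) x2, (n24, hops=3), (n30, hops=3) x2. [UNION ALL keeps all 5 new rows, including repeats]
Iteration 4: edges from {n10,n24,n30} -> (n9, hops=4).
Iteration 5: edges from {n9} -> (n30, hops=5).
Iteration 6: no outgoing edges from {n30}; recursion stops.
hops values: 0, 1, 1, 2, 2, 2, 3, 3, 3, 3, 3, 4, 5; the maximum is 5.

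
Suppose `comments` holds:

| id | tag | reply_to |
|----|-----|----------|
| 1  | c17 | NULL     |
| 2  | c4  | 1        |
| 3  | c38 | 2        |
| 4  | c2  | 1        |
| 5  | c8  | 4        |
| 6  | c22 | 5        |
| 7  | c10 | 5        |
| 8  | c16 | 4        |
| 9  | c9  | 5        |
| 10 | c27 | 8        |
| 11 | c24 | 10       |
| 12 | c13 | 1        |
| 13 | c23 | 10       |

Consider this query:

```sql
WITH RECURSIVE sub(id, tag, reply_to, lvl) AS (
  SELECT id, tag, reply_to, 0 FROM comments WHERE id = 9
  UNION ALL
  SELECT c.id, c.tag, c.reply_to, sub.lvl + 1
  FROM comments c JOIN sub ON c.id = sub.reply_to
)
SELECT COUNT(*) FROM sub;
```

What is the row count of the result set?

4

Base: id=9 (c9), reply_to=5, lvl 0.
Iteration 1: join on id=5 -> c8 (id 5, reply_to=4, lvl 1).
Iteration 2: join on id=4 -> c2 (id 4, reply_to=1, lvl 2).
Iteration 3: join on id=1 -> c17 (id 1, reply_to=NULL, lvl 3).
Iteration 4: reply_to is NULL; no match; recursion stops.
Total rows emitted: 4.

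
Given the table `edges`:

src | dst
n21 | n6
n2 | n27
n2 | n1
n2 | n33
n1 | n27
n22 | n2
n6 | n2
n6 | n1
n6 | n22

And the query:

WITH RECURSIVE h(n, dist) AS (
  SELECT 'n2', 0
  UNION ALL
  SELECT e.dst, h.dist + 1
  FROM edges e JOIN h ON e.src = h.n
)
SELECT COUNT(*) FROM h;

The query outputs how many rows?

Base: (n2, dist=0).
Iteration 1: edges from {n2} -> (n1, dist=1), (n27, dist=1), (n33, dist=1).
Iteration 2: edges from {n1,n27,n33} -> (n27, dist=2).
Iteration 3: no outgoing edges from {n27}; recursion stops.
Total rows emitted: 5.

5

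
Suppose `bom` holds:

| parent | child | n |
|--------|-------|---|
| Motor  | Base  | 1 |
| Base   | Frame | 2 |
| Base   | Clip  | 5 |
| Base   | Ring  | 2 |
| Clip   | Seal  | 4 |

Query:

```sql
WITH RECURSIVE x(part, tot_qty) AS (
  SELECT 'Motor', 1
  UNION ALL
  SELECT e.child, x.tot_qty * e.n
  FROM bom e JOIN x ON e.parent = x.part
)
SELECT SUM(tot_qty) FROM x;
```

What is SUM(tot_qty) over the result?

31

Base: (Motor, tot_qty=1).
Iteration 1: components of {Motor} -> Base = 1*1 = 1.
Iteration 2: components of {Base} -> Clip = 1*5 = 5, Frame = 1*2 = 2, Ring = 1*2 = 2.
Iteration 3: components of {Clip,Frame,Ring} -> Seal = 5*4 = 20.
Iteration 4: no further components; recursion stops.
SUM(tot_qty) = 1 + 1 + 2 + 5 + 2 + 20 = 31.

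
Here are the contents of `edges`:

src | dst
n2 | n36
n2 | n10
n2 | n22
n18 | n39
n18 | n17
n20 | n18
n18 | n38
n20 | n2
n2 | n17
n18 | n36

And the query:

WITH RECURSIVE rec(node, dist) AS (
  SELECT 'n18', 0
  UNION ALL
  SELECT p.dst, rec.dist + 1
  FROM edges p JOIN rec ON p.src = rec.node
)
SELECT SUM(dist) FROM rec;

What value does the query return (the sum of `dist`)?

4

Base: (n18, dist=0).
Iteration 1: edges from {n18} -> (n17, dist=1), (n36, dist=1), (n38, dist=1), (n39, dist=1).
Iteration 2: no outgoing edges from {n17,n36,n38,n39}; recursion stops.
SUM(dist) = 0 + 1 + 1 + 1 + 1 = 4.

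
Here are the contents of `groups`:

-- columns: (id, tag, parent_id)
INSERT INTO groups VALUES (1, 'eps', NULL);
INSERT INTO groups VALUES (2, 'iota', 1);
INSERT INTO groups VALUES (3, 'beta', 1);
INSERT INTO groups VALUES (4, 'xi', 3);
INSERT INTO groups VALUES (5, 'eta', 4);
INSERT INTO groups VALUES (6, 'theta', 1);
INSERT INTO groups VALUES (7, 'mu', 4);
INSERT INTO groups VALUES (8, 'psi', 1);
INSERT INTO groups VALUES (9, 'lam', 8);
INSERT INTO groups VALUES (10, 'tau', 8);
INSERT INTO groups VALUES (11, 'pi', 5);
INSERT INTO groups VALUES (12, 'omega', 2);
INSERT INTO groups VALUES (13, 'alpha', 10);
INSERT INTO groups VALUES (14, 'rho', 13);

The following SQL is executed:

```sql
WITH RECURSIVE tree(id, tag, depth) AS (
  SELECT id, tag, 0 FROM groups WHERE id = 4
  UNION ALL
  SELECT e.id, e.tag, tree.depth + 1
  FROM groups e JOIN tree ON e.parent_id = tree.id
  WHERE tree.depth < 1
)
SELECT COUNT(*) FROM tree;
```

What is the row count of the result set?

3

Base: id=4 (xi) at depth 0.
Iteration 1: rows with parent_id in {4} -> eta (id 5, depth 1), mu (id 7, depth 1).
Iteration 2: depth < 1 fails for all current rows; recursion stops.
Total rows emitted: 3.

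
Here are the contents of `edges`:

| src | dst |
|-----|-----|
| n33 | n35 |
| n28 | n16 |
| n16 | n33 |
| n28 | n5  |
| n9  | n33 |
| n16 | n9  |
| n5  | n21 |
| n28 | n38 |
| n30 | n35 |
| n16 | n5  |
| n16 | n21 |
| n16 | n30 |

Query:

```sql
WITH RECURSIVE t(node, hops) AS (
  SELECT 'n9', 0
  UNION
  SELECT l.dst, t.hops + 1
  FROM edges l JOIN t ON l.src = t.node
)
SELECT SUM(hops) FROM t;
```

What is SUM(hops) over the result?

3

Base: (n9, hops=0).
Iteration 1: edges from {n9} -> (n33, hops=1).
Iteration 2: edges from {n33} -> (n35, hops=2).
Iteration 3: no outgoing edges from {n35}; recursion stops.
SUM(hops) = 0 + 1 + 2 = 3.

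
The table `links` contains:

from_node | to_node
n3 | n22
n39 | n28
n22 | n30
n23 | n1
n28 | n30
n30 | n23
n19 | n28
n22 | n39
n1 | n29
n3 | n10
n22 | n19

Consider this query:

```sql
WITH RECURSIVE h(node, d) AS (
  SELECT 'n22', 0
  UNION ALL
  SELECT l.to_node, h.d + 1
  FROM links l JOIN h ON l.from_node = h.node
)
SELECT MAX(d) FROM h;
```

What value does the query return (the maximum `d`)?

Base: (n22, d=0).
Iteration 1: edges from {n22} -> (n19, d=1), (n30, d=1), (n39, d=1).
Iteration 2: edges from {n19,n30,n39} -> (n23, d=2), (n28, d=2) x2. [UNION ALL keeps all 3 new rows, including repeats]
Iteration 3: edges from {n23,n28} -> (n1, d=3), (n30, d=3) x2. [UNION ALL keeps all 3 new rows, including repeats]
Iteration 4: edges from {n1,n30} -> (n23, d=4) x2, (n29, d=4). [UNION ALL keeps all 3 new rows, including repeats]
Iteration 5: edges from {n23,n29} -> (n1, d=5) x2. [UNION ALL keeps all 2 new rows, including repeats]
Iteration 6: edges from {n1} -> (n29, d=6) x2. [UNION ALL keeps all 2 new rows, including repeats]
Iteration 7: no outgoing edges from {n29}; recursion stops.
d values: 0, 1, 1, 1, 2, 2, 2, 3, 3, 3, 4, 4, 4, 5, 5, 6, ...; the maximum is 6.

6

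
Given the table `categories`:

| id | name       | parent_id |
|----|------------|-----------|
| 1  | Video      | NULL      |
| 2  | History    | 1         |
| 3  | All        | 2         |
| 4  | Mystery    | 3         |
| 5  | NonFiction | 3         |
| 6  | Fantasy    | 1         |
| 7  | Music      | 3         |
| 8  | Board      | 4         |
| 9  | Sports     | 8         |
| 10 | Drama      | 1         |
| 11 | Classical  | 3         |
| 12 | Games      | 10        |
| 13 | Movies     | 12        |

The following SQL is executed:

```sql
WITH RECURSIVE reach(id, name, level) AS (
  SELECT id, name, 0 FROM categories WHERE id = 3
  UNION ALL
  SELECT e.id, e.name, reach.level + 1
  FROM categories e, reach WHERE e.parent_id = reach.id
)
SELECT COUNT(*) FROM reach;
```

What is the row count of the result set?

7

Base: id=3 (All) at level 0.
Iteration 1: rows with parent_id in {3} -> Mystery (id 4, level 1), NonFiction (id 5, level 1), Music (id 7, level 1), Classical (id 11, level 1).
Iteration 2: rows with parent_id in {4,5,7,11} -> Board (id 8, level 2).
Iteration 3: rows with parent_id in {8} -> Sports (id 9, level 3).
Iteration 4: no rows with parent_id in {9}; recursion stops.
Total rows emitted: 7.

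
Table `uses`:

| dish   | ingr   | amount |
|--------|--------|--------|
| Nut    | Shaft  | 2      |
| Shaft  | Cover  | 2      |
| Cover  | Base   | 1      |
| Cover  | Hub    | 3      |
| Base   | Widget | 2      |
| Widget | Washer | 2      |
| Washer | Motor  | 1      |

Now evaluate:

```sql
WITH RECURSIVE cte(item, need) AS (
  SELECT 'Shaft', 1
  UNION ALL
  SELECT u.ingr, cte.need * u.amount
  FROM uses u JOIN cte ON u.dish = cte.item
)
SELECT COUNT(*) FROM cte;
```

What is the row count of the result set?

7

Base: (Shaft, need=1).
Iteration 1: components of {Shaft} -> Cover = 1*2 = 2.
Iteration 2: components of {Cover} -> Base = 2*1 = 2, Hub = 2*3 = 6.
Iteration 3: components of {Base,Hub} -> Widget = 2*2 = 4.
Iteration 4: components of {Widget} -> Washer = 4*2 = 8.
Iteration 5: components of {Washer} -> Motor = 8*1 = 8.
Iteration 6: no further components; recursion stops.
Total rows emitted: 7.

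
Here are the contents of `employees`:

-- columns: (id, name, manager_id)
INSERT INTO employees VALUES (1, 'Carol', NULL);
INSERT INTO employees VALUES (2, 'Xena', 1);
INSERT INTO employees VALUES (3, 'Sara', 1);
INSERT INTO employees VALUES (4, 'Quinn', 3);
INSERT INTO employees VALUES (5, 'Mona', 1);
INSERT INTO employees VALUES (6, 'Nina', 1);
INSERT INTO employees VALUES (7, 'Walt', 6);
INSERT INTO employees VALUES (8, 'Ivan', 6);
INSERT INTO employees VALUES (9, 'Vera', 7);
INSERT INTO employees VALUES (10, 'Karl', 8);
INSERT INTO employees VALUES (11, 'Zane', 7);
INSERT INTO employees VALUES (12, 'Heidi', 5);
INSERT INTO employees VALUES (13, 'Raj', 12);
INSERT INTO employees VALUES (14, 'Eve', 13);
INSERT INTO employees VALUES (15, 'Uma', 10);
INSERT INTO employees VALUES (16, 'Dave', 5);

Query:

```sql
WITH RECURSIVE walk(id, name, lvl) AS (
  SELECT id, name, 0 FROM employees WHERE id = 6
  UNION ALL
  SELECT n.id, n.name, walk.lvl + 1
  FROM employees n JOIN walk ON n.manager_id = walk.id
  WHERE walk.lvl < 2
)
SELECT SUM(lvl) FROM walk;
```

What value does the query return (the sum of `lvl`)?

8

Base: id=6 (Nina) at lvl 0.
Iteration 1: rows with manager_id in {6} -> Walt (id 7, lvl 1), Ivan (id 8, lvl 1).
Iteration 2: rows with manager_id in {7,8} -> Vera (id 9, lvl 2), Karl (id 10, lvl 2), Zane (id 11, lvl 2).
Iteration 3: lvl < 2 fails for all current rows; recursion stops.
SUM(lvl) = 0 + 1 + 1 + 2 + 2 + 2 = 8.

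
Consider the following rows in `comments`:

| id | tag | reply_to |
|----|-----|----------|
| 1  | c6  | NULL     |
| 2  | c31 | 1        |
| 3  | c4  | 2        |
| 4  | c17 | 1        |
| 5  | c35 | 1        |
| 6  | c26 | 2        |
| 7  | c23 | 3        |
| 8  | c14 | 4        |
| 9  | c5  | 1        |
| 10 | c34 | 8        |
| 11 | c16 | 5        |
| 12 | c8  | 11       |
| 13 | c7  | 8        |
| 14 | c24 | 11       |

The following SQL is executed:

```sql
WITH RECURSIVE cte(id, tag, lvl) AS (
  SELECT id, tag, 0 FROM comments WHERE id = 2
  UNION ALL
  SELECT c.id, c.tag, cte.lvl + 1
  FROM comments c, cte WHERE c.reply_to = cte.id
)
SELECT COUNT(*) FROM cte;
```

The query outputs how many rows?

Base: id=2 (c31) at lvl 0.
Iteration 1: rows with reply_to in {2} -> c4 (id 3, lvl 1), c26 (id 6, lvl 1).
Iteration 2: rows with reply_to in {3,6} -> c23 (id 7, lvl 2).
Iteration 3: no rows with reply_to in {7}; recursion stops.
Total rows emitted: 4.

4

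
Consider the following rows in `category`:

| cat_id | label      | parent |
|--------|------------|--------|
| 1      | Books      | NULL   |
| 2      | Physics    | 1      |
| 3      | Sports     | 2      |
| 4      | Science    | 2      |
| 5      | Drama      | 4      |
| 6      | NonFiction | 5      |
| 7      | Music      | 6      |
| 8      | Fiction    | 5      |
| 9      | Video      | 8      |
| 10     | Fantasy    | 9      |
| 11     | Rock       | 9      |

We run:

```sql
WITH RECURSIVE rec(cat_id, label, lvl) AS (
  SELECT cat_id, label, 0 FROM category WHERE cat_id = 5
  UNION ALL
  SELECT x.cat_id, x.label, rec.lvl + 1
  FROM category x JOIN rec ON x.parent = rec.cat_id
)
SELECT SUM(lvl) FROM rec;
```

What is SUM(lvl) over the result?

Base: cat_id=5 (Drama) at lvl 0.
Iteration 1: rows with parent in {5} -> NonFiction (id 6, lvl 1), Fiction (id 8, lvl 1).
Iteration 2: rows with parent in {6,8} -> Music (id 7, lvl 2), Video (id 9, lvl 2).
Iteration 3: rows with parent in {7,9} -> Fantasy (id 10, lvl 3), Rock (id 11, lvl 3).
Iteration 4: no rows with parent in {10,11}; recursion stops.
SUM(lvl) = 0 + 1 + 1 + 2 + 2 + 3 + 3 = 12.

12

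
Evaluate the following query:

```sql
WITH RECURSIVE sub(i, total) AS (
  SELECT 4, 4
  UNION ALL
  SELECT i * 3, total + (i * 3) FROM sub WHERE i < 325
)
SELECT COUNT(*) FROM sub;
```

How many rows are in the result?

Base: i=4, total=4.
Iteration 1: 4 < 325 holds -> i = 4 * 3 = 12, total = 4 + 12 = 16.
Iteration 2: 12 < 325 holds -> i = 12 * 3 = 36, total = 16 + 36 = 52.
Iteration 3: 36 < 325 holds -> i = 36 * 3 = 108, total = 52 + 108 = 160.
Iteration 4: 108 < 325 holds -> i = 108 * 3 = 324, total = 160 + 324 = 484.
Iteration 5: 324 < 325 holds -> i = 324 * 3 = 972, total = 484 + 972 = 1456.
Iteration 6: 972 < 325 fails; recursion stops.
Total rows emitted: 6.

6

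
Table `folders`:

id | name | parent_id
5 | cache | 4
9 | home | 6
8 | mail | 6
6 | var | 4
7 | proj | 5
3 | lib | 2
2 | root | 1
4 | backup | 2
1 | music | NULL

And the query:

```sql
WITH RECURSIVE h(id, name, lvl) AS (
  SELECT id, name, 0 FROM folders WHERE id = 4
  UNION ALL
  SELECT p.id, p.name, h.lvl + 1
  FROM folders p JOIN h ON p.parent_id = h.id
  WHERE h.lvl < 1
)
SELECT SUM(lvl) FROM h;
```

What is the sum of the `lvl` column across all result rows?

Base: id=4 (backup) at lvl 0.
Iteration 1: rows with parent_id in {4} -> cache (id 5, lvl 1), var (id 6, lvl 1).
Iteration 2: lvl < 1 fails for all current rows; recursion stops.
SUM(lvl) = 0 + 1 + 1 = 2.

2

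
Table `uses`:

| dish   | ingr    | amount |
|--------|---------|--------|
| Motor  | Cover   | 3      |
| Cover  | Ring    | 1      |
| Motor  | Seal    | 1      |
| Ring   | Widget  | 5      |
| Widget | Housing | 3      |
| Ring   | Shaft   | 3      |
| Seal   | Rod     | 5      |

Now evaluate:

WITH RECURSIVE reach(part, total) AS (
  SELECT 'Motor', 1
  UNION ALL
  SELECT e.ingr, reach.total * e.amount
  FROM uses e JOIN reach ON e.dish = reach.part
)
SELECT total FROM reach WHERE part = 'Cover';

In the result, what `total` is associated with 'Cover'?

3

Base: (Motor, total=1).
Iteration 1: components of {Motor} -> Cover = 1*3 = 3, Seal = 1*1 = 1.
Iteration 2: components of {Cover,Seal} -> Ring = 3*1 = 3, Rod = 1*5 = 5.
Iteration 3: components of {Ring,Rod} -> Shaft = 3*3 = 9, Widget = 3*5 = 15.
Iteration 4: components of {Shaft,Widget} -> Housing = 15*3 = 45.
Iteration 5: no further components; recursion stops.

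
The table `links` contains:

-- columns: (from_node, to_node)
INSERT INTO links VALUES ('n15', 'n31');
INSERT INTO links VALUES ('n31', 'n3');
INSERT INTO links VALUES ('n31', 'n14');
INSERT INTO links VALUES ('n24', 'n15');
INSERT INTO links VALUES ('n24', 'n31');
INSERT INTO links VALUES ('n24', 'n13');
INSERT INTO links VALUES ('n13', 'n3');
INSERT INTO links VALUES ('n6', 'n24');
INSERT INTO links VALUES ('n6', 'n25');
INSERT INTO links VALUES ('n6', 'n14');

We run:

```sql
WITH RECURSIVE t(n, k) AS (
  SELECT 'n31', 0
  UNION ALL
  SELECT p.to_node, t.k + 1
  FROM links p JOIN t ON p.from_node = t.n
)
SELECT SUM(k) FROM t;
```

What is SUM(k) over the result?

2

Base: (n31, k=0).
Iteration 1: edges from {n31} -> (n14, k=1), (n3, k=1).
Iteration 2: no outgoing edges from {n14,n3}; recursion stops.
SUM(k) = 0 + 1 + 1 = 2.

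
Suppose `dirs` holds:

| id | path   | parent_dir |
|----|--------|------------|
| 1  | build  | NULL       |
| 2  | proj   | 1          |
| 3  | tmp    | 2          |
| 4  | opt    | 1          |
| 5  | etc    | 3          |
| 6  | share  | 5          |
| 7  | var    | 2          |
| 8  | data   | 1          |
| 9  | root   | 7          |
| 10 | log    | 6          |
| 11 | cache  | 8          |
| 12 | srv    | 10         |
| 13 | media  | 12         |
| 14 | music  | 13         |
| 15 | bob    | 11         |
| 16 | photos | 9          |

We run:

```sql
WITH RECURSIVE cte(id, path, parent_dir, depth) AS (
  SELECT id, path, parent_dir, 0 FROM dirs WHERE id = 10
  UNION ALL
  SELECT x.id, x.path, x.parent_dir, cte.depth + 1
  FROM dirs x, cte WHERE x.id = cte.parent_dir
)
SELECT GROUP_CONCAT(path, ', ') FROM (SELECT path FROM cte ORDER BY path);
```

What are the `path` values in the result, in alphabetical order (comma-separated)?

build, etc, log, proj, share, tmp

Base: id=10 (log), parent_dir=6, depth 0.
Iteration 1: join on id=6 -> share (id 6, parent_dir=5, depth 1).
Iteration 2: join on id=5 -> etc (id 5, parent_dir=3, depth 2).
Iteration 3: join on id=3 -> tmp (id 3, parent_dir=2, depth 3).
Iteration 4: join on id=2 -> proj (id 2, parent_dir=1, depth 4).
Iteration 5: join on id=1 -> build (id 1, parent_dir=NULL, depth 5).
Iteration 6: parent_dir is NULL; no match; recursion stops.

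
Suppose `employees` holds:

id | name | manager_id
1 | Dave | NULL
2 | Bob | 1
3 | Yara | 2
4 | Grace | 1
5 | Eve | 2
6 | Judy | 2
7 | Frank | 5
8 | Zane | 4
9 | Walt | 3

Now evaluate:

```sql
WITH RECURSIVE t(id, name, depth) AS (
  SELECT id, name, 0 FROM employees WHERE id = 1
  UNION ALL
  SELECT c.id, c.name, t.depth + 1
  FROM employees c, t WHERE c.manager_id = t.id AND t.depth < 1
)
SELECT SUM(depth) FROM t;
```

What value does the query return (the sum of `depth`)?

2

Base: id=1 (Dave) at depth 0.
Iteration 1: rows with manager_id in {1} -> Bob (id 2, depth 1), Grace (id 4, depth 1).
Iteration 2: depth < 1 fails for all current rows; recursion stops.
SUM(depth) = 0 + 1 + 1 = 2.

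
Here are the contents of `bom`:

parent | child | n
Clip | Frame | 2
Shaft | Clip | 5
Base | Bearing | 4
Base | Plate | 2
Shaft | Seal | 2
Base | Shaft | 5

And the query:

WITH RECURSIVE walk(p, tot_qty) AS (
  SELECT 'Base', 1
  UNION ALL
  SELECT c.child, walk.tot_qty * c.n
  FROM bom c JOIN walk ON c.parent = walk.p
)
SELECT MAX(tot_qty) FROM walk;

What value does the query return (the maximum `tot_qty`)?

50

Base: (Base, tot_qty=1).
Iteration 1: components of {Base} -> Bearing = 1*4 = 4, Plate = 1*2 = 2, Shaft = 1*5 = 5.
Iteration 2: components of {Bearing,Plate,Shaft} -> Clip = 5*5 = 25, Seal = 5*2 = 10.
Iteration 3: components of {Clip,Seal} -> Frame = 25*2 = 50.
Iteration 4: no further components; recursion stops.
tot_qty values: 1, 5, 4, 2, 25, 10, 50; the maximum is 50.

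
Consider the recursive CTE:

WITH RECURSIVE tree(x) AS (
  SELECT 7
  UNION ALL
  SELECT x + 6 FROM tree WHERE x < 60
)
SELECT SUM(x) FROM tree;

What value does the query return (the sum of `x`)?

340

Base: x=7.
Iteration 1: 7 < 60 holds -> x = 7 + 6 = 13.
Iteration 2: 13 < 60 holds -> x = 13 + 6 = 19.
Iteration 3: 19 < 60 holds -> x = 19 + 6 = 25.
Iteration 4: 25 < 60 holds -> x = 25 + 6 = 31.
Iteration 5: 31 < 60 holds -> x = 31 + 6 = 37.
Iteration 6: 37 < 60 holds -> x = 37 + 6 = 43.
Iteration 7: 43 < 60 holds -> x = 43 + 6 = 49.
Iteration 8: 49 < 60 holds -> x = 49 + 6 = 55.
Iteration 9: 55 < 60 holds -> x = 55 + 6 = 61.
Iteration 10: 61 < 60 fails; recursion stops.
SUM(x) = 7 + 13 + 19 + 25 + 31 + 37 + 43 + 49 + 55 + 61 = 340.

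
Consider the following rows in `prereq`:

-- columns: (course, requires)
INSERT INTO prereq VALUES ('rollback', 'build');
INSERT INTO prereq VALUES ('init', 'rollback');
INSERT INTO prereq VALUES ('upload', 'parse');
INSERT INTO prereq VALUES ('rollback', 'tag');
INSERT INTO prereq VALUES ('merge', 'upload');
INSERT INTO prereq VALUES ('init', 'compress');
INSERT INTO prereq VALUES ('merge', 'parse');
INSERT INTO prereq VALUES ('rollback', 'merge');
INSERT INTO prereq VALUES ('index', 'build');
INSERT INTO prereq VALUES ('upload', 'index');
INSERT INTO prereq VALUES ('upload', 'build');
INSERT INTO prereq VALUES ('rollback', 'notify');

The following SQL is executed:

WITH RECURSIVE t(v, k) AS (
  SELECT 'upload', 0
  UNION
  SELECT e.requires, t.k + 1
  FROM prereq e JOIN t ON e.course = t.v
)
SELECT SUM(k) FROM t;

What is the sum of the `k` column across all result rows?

5

Base: (upload, k=0).
Iteration 1: edges from {upload} -> (build, k=1), (index, k=1), (parse, k=1).
Iteration 2: edges from {build,index,parse} -> (build, k=2).
Iteration 3: no outgoing edges from {build}; recursion stops.
SUM(k) = 0 + 1 + 1 + 1 + 2 = 5.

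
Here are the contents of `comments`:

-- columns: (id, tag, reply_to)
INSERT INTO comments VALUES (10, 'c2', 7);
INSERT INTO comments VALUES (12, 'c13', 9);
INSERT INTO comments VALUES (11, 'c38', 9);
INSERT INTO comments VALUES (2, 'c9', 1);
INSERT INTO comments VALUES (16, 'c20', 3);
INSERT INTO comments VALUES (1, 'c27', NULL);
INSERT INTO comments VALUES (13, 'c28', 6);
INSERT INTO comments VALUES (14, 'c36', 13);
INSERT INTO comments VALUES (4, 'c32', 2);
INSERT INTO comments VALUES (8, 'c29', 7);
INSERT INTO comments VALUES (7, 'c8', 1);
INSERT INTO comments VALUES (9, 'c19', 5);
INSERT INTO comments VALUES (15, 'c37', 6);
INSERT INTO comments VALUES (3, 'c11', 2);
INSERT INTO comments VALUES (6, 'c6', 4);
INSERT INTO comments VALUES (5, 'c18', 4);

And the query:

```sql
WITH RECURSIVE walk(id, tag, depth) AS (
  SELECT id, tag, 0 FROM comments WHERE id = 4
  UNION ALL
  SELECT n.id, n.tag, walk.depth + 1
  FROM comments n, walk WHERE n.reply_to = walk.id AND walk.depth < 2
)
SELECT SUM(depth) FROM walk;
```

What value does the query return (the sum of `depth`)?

8

Base: id=4 (c32) at depth 0.
Iteration 1: rows with reply_to in {4} -> c18 (id 5, depth 1), c6 (id 6, depth 1).
Iteration 2: rows with reply_to in {5,6} -> c19 (id 9, depth 2), c28 (id 13, depth 2), c37 (id 15, depth 2).
Iteration 3: depth < 2 fails for all current rows; recursion stops.
SUM(depth) = 0 + 1 + 1 + 2 + 2 + 2 = 8.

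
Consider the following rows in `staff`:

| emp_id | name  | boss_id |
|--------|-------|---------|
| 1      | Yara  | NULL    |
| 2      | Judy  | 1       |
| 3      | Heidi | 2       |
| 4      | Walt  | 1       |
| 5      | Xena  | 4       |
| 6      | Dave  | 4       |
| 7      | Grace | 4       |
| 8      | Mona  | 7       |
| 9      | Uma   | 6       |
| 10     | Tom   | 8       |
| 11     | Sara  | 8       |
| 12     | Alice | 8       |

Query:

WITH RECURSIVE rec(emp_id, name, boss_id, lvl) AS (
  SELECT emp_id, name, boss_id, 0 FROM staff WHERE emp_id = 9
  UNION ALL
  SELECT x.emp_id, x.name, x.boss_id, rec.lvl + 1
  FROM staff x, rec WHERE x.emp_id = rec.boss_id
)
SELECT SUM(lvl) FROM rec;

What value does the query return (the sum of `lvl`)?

Base: emp_id=9 (Uma), boss_id=6, lvl 0.
Iteration 1: join on emp_id=6 -> Dave (id 6, boss_id=4, lvl 1).
Iteration 2: join on emp_id=4 -> Walt (id 4, boss_id=1, lvl 2).
Iteration 3: join on emp_id=1 -> Yara (id 1, boss_id=NULL, lvl 3).
Iteration 4: boss_id is NULL; no match; recursion stops.
SUM(lvl) = 0 + 1 + 2 + 3 = 6.

6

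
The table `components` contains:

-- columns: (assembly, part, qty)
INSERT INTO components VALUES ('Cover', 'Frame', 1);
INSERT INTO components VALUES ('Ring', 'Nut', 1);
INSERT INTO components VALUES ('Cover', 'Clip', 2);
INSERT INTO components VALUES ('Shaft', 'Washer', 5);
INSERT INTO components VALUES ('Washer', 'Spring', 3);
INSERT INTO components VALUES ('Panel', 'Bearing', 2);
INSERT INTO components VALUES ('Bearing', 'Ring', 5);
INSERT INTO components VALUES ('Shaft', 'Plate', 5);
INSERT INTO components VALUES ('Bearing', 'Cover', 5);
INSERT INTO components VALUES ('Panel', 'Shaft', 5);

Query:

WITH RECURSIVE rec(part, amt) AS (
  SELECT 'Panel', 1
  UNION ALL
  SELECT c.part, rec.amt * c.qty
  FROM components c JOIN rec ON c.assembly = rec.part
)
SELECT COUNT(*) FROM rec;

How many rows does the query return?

11

Base: (Panel, amt=1).
Iteration 1: components of {Panel} -> Bearing = 1*2 = 2, Shaft = 1*5 = 5.
Iteration 2: components of {Bearing,Shaft} -> Cover = 2*5 = 10, Plate = 5*5 = 25, Ring = 2*5 = 10, Washer = 5*5 = 25.
Iteration 3: components of {Cover,Plate,Ring,Washer} -> Clip = 10*2 = 20, Frame = 10*1 = 10, Nut = 10*1 = 10, Spring = 25*3 = 75.
Iteration 4: no further components; recursion stops.
Total rows emitted: 11.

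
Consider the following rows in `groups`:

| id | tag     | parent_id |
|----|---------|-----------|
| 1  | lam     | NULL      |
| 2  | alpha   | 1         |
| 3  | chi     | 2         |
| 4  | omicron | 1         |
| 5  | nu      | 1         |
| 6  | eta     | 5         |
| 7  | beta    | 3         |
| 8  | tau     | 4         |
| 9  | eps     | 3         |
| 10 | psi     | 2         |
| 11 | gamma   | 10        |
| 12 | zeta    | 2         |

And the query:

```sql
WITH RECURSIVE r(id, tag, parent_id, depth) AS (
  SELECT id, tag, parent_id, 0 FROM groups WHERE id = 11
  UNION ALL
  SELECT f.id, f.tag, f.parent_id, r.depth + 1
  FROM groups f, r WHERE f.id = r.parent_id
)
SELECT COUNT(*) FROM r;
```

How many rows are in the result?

Base: id=11 (gamma), parent_id=10, depth 0.
Iteration 1: join on id=10 -> psi (id 10, parent_id=2, depth 1).
Iteration 2: join on id=2 -> alpha (id 2, parent_id=1, depth 2).
Iteration 3: join on id=1 -> lam (id 1, parent_id=NULL, depth 3).
Iteration 4: parent_id is NULL; no match; recursion stops.
Total rows emitted: 4.

4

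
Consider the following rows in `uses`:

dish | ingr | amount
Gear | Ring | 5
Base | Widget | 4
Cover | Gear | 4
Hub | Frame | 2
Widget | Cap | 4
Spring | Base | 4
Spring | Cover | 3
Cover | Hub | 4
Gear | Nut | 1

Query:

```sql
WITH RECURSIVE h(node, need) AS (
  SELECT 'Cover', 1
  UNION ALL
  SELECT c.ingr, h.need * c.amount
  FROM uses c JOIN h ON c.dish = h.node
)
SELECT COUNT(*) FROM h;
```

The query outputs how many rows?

Base: (Cover, need=1).
Iteration 1: components of {Cover} -> Gear = 1*4 = 4, Hub = 1*4 = 4.
Iteration 2: components of {Gear,Hub} -> Frame = 4*2 = 8, Nut = 4*1 = 4, Ring = 4*5 = 20.
Iteration 3: no further components; recursion stops.
Total rows emitted: 6.

6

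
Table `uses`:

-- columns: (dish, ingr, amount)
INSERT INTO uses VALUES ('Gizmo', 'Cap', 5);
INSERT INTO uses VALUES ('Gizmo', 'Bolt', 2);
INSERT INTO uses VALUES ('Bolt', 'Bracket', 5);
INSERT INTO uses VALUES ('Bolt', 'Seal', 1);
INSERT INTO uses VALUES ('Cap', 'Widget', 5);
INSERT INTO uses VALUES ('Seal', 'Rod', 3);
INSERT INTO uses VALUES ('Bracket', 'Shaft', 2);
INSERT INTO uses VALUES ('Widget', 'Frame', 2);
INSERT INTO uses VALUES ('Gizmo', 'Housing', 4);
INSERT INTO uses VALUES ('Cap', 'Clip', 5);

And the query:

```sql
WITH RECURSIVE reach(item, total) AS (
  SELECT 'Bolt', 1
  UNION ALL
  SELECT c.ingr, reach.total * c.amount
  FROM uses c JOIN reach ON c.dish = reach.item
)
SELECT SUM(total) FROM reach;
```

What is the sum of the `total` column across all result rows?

Base: (Bolt, total=1).
Iteration 1: components of {Bolt} -> Bracket = 1*5 = 5, Seal = 1*1 = 1.
Iteration 2: components of {Bracket,Seal} -> Rod = 1*3 = 3, Shaft = 5*2 = 10.
Iteration 3: no further components; recursion stops.
SUM(total) = 1 + 5 + 1 + 10 + 3 = 20.

20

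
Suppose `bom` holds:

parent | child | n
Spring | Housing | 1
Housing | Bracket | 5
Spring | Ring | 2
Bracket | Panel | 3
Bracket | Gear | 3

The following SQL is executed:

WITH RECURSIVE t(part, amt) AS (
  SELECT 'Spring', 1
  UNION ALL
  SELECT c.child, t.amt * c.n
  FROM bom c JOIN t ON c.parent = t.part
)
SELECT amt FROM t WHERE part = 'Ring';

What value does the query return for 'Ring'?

2

Base: (Spring, amt=1).
Iteration 1: components of {Spring} -> Housing = 1*1 = 1, Ring = 1*2 = 2.
Iteration 2: components of {Housing,Ring} -> Bracket = 1*5 = 5.
Iteration 3: components of {Bracket} -> Gear = 5*3 = 15, Panel = 5*3 = 15.
Iteration 4: no further components; recursion stops.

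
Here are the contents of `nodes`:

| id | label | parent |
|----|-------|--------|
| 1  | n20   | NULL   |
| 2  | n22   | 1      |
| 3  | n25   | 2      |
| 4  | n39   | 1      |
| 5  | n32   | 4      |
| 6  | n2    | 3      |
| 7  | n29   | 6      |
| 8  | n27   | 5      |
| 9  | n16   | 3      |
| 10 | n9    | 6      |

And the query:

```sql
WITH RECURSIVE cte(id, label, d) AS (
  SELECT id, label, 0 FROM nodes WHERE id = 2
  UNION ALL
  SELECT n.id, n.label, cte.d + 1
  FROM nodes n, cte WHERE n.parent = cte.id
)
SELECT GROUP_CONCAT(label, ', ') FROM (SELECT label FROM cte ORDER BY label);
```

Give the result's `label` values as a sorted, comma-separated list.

n16, n2, n22, n25, n29, n9

Base: id=2 (n22) at d 0.
Iteration 1: rows with parent in {2} -> n25 (id 3, d 1).
Iteration 2: rows with parent in {3} -> n2 (id 6, d 2), n16 (id 9, d 2).
Iteration 3: rows with parent in {6,9} -> n29 (id 7, d 3), n9 (id 10, d 3).
Iteration 4: no rows with parent in {7,10}; recursion stops.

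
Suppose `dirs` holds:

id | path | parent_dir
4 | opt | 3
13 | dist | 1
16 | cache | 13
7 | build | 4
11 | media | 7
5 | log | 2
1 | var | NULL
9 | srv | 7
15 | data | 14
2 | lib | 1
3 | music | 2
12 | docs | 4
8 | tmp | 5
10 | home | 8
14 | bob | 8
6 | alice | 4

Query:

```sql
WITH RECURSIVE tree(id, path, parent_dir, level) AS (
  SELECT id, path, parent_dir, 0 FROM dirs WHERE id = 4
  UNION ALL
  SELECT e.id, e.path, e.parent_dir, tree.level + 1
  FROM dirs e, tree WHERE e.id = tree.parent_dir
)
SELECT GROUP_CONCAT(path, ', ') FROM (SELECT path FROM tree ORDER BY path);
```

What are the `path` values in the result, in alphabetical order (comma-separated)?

Base: id=4 (opt), parent_dir=3, level 0.
Iteration 1: join on id=3 -> music (id 3, parent_dir=2, level 1).
Iteration 2: join on id=2 -> lib (id 2, parent_dir=1, level 2).
Iteration 3: join on id=1 -> var (id 1, parent_dir=NULL, level 3).
Iteration 4: parent_dir is NULL; no match; recursion stops.

lib, music, opt, var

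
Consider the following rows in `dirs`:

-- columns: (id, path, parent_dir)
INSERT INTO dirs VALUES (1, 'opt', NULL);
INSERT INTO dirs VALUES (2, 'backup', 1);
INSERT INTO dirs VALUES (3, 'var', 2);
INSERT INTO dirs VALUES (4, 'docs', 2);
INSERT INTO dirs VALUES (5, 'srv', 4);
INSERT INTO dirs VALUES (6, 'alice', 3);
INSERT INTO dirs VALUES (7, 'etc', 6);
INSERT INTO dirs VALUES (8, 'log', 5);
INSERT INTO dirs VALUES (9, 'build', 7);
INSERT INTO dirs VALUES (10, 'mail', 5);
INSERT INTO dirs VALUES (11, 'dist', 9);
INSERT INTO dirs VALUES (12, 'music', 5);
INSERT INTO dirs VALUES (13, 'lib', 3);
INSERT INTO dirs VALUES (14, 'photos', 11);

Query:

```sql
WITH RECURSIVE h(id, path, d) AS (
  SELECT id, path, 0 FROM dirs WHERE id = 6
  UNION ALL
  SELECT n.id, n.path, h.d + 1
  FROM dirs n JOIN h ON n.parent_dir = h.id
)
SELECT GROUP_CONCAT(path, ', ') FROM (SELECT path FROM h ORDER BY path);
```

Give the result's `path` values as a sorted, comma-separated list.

alice, build, dist, etc, photos

Base: id=6 (alice) at d 0.
Iteration 1: rows with parent_dir in {6} -> etc (id 7, d 1).
Iteration 2: rows with parent_dir in {7} -> build (id 9, d 2).
Iteration 3: rows with parent_dir in {9} -> dist (id 11, d 3).
Iteration 4: rows with parent_dir in {11} -> photos (id 14, d 4).
Iteration 5: no rows with parent_dir in {14}; recursion stops.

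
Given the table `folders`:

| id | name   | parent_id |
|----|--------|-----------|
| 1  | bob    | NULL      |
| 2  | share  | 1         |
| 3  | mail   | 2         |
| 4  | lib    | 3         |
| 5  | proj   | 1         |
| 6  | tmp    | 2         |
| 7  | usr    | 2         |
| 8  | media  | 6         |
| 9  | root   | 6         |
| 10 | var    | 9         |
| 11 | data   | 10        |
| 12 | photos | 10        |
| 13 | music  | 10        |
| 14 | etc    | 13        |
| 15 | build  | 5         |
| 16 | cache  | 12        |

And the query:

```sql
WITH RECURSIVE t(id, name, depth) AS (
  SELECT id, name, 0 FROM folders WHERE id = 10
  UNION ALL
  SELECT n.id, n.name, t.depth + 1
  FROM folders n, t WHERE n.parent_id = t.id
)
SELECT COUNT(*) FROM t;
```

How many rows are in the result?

6

Base: id=10 (var) at depth 0.
Iteration 1: rows with parent_id in {10} -> data (id 11, depth 1), photos (id 12, depth 1), music (id 13, depth 1).
Iteration 2: rows with parent_id in {11,12,13} -> etc (id 14, depth 2), cache (id 16, depth 2).
Iteration 3: no rows with parent_id in {14,16}; recursion stops.
Total rows emitted: 6.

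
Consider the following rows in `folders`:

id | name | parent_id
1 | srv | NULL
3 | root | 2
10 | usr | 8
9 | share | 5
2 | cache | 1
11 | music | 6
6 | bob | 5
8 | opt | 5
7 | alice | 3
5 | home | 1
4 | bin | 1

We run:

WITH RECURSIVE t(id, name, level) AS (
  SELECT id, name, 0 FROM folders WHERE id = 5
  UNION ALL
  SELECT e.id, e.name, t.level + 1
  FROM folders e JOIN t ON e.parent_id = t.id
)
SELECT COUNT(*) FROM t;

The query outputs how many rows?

Base: id=5 (home) at level 0.
Iteration 1: rows with parent_id in {5} -> bob (id 6, level 1), opt (id 8, level 1), share (id 9, level 1).
Iteration 2: rows with parent_id in {6,8,9} -> usr (id 10, level 2), music (id 11, level 2).
Iteration 3: no rows with parent_id in {10,11}; recursion stops.
Total rows emitted: 6.

6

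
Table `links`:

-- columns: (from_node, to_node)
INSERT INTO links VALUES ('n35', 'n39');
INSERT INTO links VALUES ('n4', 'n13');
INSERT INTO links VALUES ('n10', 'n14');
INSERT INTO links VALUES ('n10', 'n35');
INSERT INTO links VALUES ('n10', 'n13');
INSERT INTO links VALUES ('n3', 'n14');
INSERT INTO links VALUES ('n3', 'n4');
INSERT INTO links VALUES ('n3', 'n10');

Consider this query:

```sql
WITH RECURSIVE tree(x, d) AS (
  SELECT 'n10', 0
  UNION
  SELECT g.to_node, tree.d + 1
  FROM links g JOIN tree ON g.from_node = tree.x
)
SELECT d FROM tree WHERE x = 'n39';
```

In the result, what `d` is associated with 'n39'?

Base: (n10, d=0).
Iteration 1: edges from {n10} -> (n13, d=1), (n14, d=1), (n35, d=1).
Iteration 2: edges from {n13,n14,n35} -> (n39, d=2).
Iteration 3: no outgoing edges from {n39}; recursion stops.

2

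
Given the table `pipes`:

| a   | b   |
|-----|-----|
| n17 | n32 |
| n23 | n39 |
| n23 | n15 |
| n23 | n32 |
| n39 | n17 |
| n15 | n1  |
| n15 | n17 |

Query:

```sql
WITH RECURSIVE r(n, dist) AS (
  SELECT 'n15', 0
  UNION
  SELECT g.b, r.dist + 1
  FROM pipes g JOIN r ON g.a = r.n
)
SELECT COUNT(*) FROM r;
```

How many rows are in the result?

Base: (n15, dist=0).
Iteration 1: edges from {n15} -> (n1, dist=1), (n17, dist=1).
Iteration 2: edges from {n1,n17} -> (n32, dist=2).
Iteration 3: no outgoing edges from {n32}; recursion stops.
Total rows emitted: 4.

4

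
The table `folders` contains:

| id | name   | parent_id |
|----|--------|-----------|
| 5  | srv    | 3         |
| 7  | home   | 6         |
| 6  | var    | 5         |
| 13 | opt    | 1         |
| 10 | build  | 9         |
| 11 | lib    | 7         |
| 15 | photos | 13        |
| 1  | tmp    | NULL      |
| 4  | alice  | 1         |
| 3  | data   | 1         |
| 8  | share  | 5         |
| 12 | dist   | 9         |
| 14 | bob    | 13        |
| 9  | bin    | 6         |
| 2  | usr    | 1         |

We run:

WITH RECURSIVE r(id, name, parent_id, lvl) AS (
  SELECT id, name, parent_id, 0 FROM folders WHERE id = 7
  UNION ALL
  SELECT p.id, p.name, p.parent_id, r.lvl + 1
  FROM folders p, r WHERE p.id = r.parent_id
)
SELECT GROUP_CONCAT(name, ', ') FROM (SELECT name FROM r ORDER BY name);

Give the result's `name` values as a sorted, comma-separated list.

Base: id=7 (home), parent_id=6, lvl 0.
Iteration 1: join on id=6 -> var (id 6, parent_id=5, lvl 1).
Iteration 2: join on id=5 -> srv (id 5, parent_id=3, lvl 2).
Iteration 3: join on id=3 -> data (id 3, parent_id=1, lvl 3).
Iteration 4: join on id=1 -> tmp (id 1, parent_id=NULL, lvl 4).
Iteration 5: parent_id is NULL; no match; recursion stops.

data, home, srv, tmp, var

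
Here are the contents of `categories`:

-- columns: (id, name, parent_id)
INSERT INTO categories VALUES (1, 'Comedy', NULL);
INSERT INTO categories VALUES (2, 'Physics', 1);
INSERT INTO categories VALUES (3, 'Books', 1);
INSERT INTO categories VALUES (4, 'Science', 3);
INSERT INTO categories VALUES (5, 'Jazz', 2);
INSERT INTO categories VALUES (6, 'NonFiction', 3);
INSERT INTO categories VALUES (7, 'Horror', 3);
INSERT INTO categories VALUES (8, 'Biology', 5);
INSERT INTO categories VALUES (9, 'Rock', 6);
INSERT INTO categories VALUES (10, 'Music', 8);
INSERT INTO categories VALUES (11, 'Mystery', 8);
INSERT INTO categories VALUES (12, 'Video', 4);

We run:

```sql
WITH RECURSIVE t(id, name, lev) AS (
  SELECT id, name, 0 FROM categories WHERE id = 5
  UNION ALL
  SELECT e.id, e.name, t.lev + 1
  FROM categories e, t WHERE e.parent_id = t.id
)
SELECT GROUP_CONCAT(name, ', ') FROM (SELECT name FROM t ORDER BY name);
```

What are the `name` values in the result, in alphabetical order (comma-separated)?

Base: id=5 (Jazz) at lev 0.
Iteration 1: rows with parent_id in {5} -> Biology (id 8, lev 1).
Iteration 2: rows with parent_id in {8} -> Music (id 10, lev 2), Mystery (id 11, lev 2).
Iteration 3: no rows with parent_id in {10,11}; recursion stops.

Biology, Jazz, Music, Mystery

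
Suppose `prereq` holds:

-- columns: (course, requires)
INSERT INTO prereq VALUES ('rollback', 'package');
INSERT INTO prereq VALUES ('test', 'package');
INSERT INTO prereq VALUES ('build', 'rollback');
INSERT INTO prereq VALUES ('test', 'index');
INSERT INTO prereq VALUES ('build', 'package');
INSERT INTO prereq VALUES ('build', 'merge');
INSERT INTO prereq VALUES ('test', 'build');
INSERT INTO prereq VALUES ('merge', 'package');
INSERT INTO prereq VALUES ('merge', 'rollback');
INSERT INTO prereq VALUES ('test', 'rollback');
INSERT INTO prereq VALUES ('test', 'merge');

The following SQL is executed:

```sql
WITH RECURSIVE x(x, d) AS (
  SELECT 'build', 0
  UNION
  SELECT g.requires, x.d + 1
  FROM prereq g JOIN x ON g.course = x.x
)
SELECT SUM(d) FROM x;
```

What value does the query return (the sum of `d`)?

10

Base: (build, d=0).
Iteration 1: edges from {build} -> (merge, d=1), (package, d=1), (rollback, d=1).
Iteration 2: edges from {merge,package,rollback} -> (package, d=2), (rollback, d=2). [UNION drops 1 duplicate row(s)]
Iteration 3: edges from {package,rollback} -> (package, d=3).
Iteration 4: no outgoing edges from {package}; recursion stops.
SUM(d) = 0 + 1 + 1 + 1 + 2 + 2 + 3 = 10.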